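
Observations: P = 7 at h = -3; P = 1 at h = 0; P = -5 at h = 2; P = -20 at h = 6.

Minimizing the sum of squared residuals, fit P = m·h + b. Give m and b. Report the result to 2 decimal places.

The normal system MᵀM·[m, b]ᵀ = MᵀP is [[49, 5]; [5, 4]]·[m, b]ᵀ = [-151, -17]ᵀ.
Eliminating b: 4·(row 1) − 5·(row 2) gives 171·m = 4·(-151) − 5·(-17) = -519, so m = -173/57.
Then b = ((-17) − 5·(-173/57))/4 = -26/57.

m = -3.04, b = -0.46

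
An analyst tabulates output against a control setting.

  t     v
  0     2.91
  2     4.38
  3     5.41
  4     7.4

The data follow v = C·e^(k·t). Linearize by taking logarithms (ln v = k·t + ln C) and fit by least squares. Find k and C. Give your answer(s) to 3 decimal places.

k = 0.228, C = 2.845

Linearized form: ln v = k·t + ln C. From the 4 transformed points,
Sums: Σt = 9.0000, Σ(t)² = 29.0000, Σln v = 6.2349, Σt·ln v = 16.0248.
Normal system: [[29.0000, 9.0000]; [9.0000, 4]]·[k, ln C]ᵀ = [16.0248, 6.2349]ᵀ.
Slope k = (n·Σt·ln v − Σt·Σln v)/(n·Σ(t)² − (Σt)²) = (4·16.0248 − 9.0000·6.2349)/35.0000 = 0.22813; ln C = (Σln v − k·Σt)/n = 1.04543, so C = exp(1.04543) = 2.84463.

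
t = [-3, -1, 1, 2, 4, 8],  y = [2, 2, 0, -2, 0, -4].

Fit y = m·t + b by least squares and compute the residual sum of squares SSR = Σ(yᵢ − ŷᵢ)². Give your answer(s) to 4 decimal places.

XᵀX·[m, b]ᵀ = Xᵀy reads: 95·m + 11·b = -44;  11·m + 6·b = -2.
(Σt·t = 95, Σt = 11, Σ1 = 6, Σt·y = -44, Σy = -2.)
Eliminating b: 6·(row 1) − 11·(row 2) gives 449·m = 6·(-44) − 11·(-2) = -242, so m = -242/449.
Then b = ((-2) − 11·(-242/449))/6 = 294/449.
Residuals: -122/449, 362/449, -52/449, -708/449, 674/449, -154/449; SSR = 2512/449.

SSR = 5.5947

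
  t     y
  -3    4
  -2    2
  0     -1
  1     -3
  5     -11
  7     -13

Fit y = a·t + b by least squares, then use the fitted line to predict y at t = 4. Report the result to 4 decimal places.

Normal-equation sums: Σt·t = 88, Σt = 8, Σ1 = 6.
Moment sums: Σt·y = -165, Σy = -22.
Normal equations: [[88, 8]; [8, 6]]·[a, b]ᵀ = [-165, -22]ᵀ.
Δ = 88·6 − 8² = 464.
a = ((-165)·6 − 8·(-22))/464 = -407/232; b = (88·(-22) − 8·(-165))/464 = -77/58.
At t = 4: ŷ = (-407/232)·(4) + (-77/58)·(1) = -242/29.

ŷ = -8.3448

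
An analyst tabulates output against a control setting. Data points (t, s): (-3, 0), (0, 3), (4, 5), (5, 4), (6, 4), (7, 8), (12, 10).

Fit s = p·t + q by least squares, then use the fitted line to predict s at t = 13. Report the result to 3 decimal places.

Forming MᵀM = [[279, 31]; [31, 7]] and Mᵀs = [240, 34]ᵀ gives MᵀM·[p, q]ᵀ = Mᵀs.
Determinant 279·7 − 31² = 992.
p = (240·7 − 31·34)/992 = 313/496; q = (279·34 − 31·240)/992 = 33/16.
At t = 13: ŝ = (313/496)·(13) + (33/16)·(1) = 1273/124.

ŝ = 10.266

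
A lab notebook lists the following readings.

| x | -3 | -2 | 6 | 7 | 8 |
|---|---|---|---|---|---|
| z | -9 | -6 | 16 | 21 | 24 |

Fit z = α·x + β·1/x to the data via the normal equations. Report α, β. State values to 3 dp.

α = 2.922, β = 0.137

Forming AᵀA = [[162, 5]; [5, 11993/28224]] and Aᵀz = [474, 44/3]ᵀ gives AᵀA·[α, β]ᵀ = Aᵀz.
Determinant 162·(11993/28224) − 5² = 68737/1568.
α = (474·(11993/28224) − 5·(44/3))/(68737/1568) = 200829/68737; β = (162·(44/3) − 5·474)/(68737/1568) = 9408/68737.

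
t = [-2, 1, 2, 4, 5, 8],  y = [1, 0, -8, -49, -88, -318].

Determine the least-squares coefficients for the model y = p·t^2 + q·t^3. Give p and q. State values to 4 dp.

Compute the Gram sums: Σt^2·t^2 = 5010, Σt^2·t^3 = 36918, Σt^3·t^3 = 281994.
Moment sums: Σt^2·y = -23364, Σt^3·y = -177024.
det = 5010·281994 − 36918² = 49851216.
p = ((-23364)·281994 − 36918·(-177024))/49851216 = -737997/692378; q = (5010·(-177024) − 36918·(-23364))/49851216 = -338029/692378.

p = -1.0659, q = -0.4882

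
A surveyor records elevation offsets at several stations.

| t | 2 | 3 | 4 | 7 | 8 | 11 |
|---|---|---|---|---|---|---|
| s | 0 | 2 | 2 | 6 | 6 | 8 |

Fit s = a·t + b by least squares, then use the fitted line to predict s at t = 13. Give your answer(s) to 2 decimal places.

Entries of XᵀX: Σt·t = 263, Σt = 35, Σ1 = 6.
Moment sums: Σt·s = 192, Σs = 24.
Normal equations: [[263, 35]; [35, 6]]·[a, b]ᵀ = [192, 24]ᵀ.
Determinant 263·6 − 35² = 353.
a = (192·6 − 35·24)/353 = 312/353; b = (263·24 − 35·192)/353 = -408/353.
At t = 13: ŝ = (312/353)·(13) + (-408/353)·(1) = 3648/353.

ŝ = 10.33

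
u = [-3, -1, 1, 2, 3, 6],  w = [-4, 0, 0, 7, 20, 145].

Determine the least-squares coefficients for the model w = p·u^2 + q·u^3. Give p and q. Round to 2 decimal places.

From the data, Σu^2·u^2 = 1476, Σu^2·u^3 = 7808, Σu^3·u^3 = 48180.
Right-hand side: Σu^2·w = 5392, Σu^3·w = 32024.
Eliminating q: 48180·(row 1) − 7808·(row 2) gives 10148816·p = 48180·5392 − 7808·32024 = 9743168, so p = 608948/634301.
Then q = (32024 − 7808·(608948/634301))/48180 = 322918/634301.

p = 0.96, q = 0.51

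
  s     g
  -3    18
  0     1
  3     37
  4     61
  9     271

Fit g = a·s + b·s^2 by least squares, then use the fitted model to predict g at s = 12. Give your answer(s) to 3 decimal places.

With design matrix A, AᵀA = [[115, 793]; [793, 6979]] and Aᵀg = [2740, 23422]ᵀ.
det = 115·6979 − 793² = 173736.
a = (2740·6979 − 793·23422)/173736 = 91469/28956; b = (115·23422 − 793·2740)/173736 = 86785/28956.
At s = 12: ĝ = (91469/28956)·(12) + (86785/28956)·(144) = 1132889/2413.

ĝ = 469.494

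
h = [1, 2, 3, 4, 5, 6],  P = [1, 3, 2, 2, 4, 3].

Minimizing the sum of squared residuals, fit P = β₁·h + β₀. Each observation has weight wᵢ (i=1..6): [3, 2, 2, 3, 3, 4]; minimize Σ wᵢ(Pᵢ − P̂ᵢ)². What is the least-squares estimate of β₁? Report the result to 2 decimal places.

Entries of MᵀWM: Σwᵢ·h·h = 296, Σwᵢ·h = 64, Σwᵢ·1 = 17.
Right-hand side: Σwᵢ·h·P = 183, Σwᵢ·P = 43.
Normal equations: [[296, 64]; [64, 17]]·[β₁, β₀]ᵀ = [183, 43]ᵀ.
Determinant 296·17 − 64² = 936.
β₁ = (183·17 − 64·43)/936 = 359/936; β₀ = (296·43 − 64·183)/936 = 127/117.

β₁ = 0.38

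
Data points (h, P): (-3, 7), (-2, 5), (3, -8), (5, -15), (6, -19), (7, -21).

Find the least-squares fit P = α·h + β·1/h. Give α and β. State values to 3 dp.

Normal-equation sums: Σh·h = 132, Σh·1/h = 6, Σ1/h·1/h = 1373/2450.
Right-hand side: Σh·P = -391, Σ1/h·P = -50/3.
Δ = 132·(1373/2450) − 6² = 46518/1225.
α = ((-391)·(1373/2450) − 6·(-50/3))/(46518/1225) = -97281/31012; β = (132·(-50/3) − 6·(-391))/(46518/1225) = 89425/23259.

α = -3.137, β = 3.845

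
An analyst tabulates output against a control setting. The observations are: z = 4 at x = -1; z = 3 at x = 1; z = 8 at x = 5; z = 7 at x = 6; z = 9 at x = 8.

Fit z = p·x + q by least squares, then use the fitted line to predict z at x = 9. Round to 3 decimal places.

ẑ = 9.540

The normal equations are: 127·p + 19·q = 153;  19·p + 5·q = 31.
(Σx·x = 127, Σx = 19, Σ1 = 5, Σx·z = 153, Σz = 31.)
Determinant 127·5 − 19² = 274.
p = (153·5 − 19·31)/274 = 88/137; q = (127·31 − 19·153)/274 = 515/137.
At x = 9: ẑ = (88/137)·(9) + (515/137)·(1) = 1307/137.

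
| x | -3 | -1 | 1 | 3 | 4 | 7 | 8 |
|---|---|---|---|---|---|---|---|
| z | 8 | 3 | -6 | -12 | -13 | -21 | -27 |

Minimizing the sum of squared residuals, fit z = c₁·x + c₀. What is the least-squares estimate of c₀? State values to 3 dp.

The normal equations are: 149·c₁ + 19·c₀ = -484;  19·c₁ + 7·c₀ = -68.
(Σx·x = 149, Σx = 19, Σ1 = 7, Σx·z = -484, Σz = -68.)
Δ = 149·7 − 19² = 682.
c₁ = ((-484)·7 − 19·(-68))/682 = -1048/341; c₀ = (149·(-68) − 19·(-484))/682 = -468/341.

c₀ = -1.372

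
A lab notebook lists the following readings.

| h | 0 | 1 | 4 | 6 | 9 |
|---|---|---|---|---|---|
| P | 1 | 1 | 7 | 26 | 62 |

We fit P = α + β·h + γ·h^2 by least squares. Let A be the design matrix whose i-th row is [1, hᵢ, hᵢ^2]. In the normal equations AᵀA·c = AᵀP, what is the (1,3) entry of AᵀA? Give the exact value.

Row 1 ↔ basis 1, column 3 ↔ basis h^2, so (AᵀA)_{1,3} = Σᵢ h^2 = (1)·(0) + (1)·(1) + (1)·(16) + (1)·(36) + (1)·(81) = 134.

134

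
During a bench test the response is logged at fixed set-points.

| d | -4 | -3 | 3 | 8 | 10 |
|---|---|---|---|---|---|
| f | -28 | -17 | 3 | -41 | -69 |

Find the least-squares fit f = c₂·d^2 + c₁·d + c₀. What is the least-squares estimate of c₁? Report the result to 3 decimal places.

c₁ = 3.214

Compute the Gram sums: Σd^2·d^2 = 14514, Σd^2·d = 1448, Σd^2 = 198, Σd·d = 198, Σd = 14, Σ1 = 5.
Right-hand side: Σd^2·f = -10098, Σd·f = -846, Σf = -152.
MᵀM·[c₂, c₁, c₀]ᵀ = Mᵀf becomes [[14514, 1448, 198]; [1448, 198, 14]; [198, 14, 5]]·[c₂, c₁, c₀]ᵀ = [-10098, -846, -152]ᵀ.
Solving the 3×3 system (Gaussian elimination) gives c₂ = -340055/326479, c₁ = 1049253/326479, c₀ = 603308/326479.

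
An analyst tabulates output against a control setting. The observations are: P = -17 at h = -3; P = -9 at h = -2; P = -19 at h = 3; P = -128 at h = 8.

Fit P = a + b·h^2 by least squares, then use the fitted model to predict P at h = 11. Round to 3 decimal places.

P̂ = -241.532

From the data, Σ1 = 4, Σh^2 = 86, Σh^2·h^2 = 4274.
For XᵀP: ΣP = -173, Σh^2·P = -8552.
So XᵀX·[a, b]ᵀ = XᵀP: [[4, 86]; [86, 4274]]·[a, b]ᵀ = [-173, -8552]ᵀ.
Δ = 4·4274 − 86² = 9700.
a = ((-173)·4274 − 86·(-8552))/9700 = -393/970; b = (4·(-8552) − 86·(-173))/9700 = -1933/970.
At h = 11: P̂ = (-393/970)·(1) + (-1933/970)·(121) = -117143/485.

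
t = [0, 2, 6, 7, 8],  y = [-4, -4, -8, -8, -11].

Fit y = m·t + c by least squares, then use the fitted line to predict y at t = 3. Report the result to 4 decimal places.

ŷ = -5.6780

Normal-equation sums: Σt·t = 153, Σt = 23, Σ1 = 5.
Right-hand side: Σt·y = -200, Σy = -35.
Δ = 153·5 − 23² = 236.
m = ((-200)·5 − 23·(-35))/236 = -195/236; c = (153·(-35) − 23·(-200))/236 = -755/236.
At t = 3: ŷ = (-195/236)·(3) + (-755/236)·(1) = -335/59.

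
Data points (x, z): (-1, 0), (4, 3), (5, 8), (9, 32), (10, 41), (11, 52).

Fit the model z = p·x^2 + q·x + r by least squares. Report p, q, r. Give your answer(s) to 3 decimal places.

The normal equations are: 32084·p + 3248·q + 344·r = 13232;  3248·p + 344·q + 38·r = 1322;  344·p + 38·q + 6·r = 136.
Row-reducing yields p = 8622/16733, q = -14627/16733, r = -22409/16733.

p = 0.515, q = -0.874, r = -1.339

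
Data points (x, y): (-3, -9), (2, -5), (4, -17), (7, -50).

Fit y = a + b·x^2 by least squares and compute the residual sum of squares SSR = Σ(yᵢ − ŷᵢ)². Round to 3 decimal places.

SSR = 0.661

AᵀA·[a, b]ᵀ = Aᵀy reads: 4·a + 78·b = -81;  78·a + 2754·b = -2823.
det = 4·2754 − 78² = 4932.
a = ((-81)·2754 − 78·(-2823))/4932 = -80/137; b = (4·(-2823) − 78·(-81))/4932 = -829/822.
Residuals: 181/274, -157/411, -115/411, 1/822; SSR = 181/274.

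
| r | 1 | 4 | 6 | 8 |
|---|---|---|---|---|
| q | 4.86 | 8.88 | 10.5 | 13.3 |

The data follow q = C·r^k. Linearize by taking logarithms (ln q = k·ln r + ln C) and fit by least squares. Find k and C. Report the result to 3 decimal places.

Taking logs, ln q = k·ln r + ln C, so regress ln q on ln r.
Σln r = 5.2575, Σ(ln r)² = 9.4563, Σln q = 8.7040, Σln r·ln q = 12.6216.
Normal system: [[9.4563, 5.2575]; [5.2575, 4]]·[k, ln C]ᵀ = [12.6216, 8.7040]ᵀ.
Slope k = (n·Σln r·ln q − Σln r·Σln q)/(n·Σ(ln r)² − (Σln r)²) = (4·12.6216 − 5.2575·8.7040)/10.1839 = 0.46399; ln C = (Σln q − k·Σln r)/n = 1.56614, so C = exp(1.56614) = 4.78811.

k = 0.464, C = 4.788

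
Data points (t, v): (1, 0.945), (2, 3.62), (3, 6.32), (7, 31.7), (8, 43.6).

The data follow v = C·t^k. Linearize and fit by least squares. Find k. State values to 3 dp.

Let Y = ln v. Fitting Y = k·ln t + ln C by least squares:
AᵀA = [[9.7980, 5.8171]; [5.8171, 5]], rhs = [17.4929, 10.3050]ᵀ  (here Σln t = 5.8171, Σ(ln t)² = 9.7980, Σln v = 10.3050, Σln t·ln v = 17.4929).
Solving (det = 15.1514): k = 1.81629, ln C = -0.05211.

k = 1.816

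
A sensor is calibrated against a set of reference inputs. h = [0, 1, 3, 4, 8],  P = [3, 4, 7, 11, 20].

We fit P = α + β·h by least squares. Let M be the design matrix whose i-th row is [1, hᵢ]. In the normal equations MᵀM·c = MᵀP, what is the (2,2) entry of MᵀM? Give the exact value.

90

Row 2 ↔ basis h, column 2 ↔ basis h, so (MᵀM)_{2,2} = Σᵢ (h)·(h) = (0)·(0) + (1)·(1) + (3)·(3) + (4)·(4) + (8)·(8) = 90.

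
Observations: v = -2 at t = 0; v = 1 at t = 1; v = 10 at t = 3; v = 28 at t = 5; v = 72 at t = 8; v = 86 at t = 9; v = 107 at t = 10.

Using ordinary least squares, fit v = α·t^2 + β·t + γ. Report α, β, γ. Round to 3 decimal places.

α = 0.961, β = 1.279, γ = -1.864

Sums needed: Σt^2·t^2 = 21364, Σt^2·t = 2394, Σt^2 = 280, Σt·t = 280, Σt = 36, Σ1 = 7.
Right-hand side: Σt^2·v = 23065, Σt·v = 2591, Σv = 302.
Solving the 3×3 system (Gaussian elimination) gives α = 25945/27006, β = 1645/1286, γ = -3596/1929.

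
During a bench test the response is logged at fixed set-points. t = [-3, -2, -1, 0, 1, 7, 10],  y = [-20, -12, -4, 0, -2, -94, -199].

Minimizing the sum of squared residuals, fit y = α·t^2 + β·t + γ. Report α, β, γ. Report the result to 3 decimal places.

α = -2.071, β = 0.923, γ = -0.340

Sums needed: Σt^2·t^2 = 12500, Σt^2·t = 1308, Σt^2 = 164, Σt·t = 164, Σt = 12, Σ1 = 7.
For Aᵀy: Σt^2·y = -24740, Σt·y = -2562, Σy = -331.
Inverting the 3×3 Gram matrix, [α, β, γ]ᵀ = [-339513/163912, 151275/163912, -995/2927]ᵀ.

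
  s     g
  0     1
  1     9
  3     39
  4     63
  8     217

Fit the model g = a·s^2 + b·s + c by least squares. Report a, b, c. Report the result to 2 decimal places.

Compute the Gram sums: Σs^2·s^2 = 4434, Σs^2·s = 604, Σs^2 = 90, Σs·s = 90, Σs = 16, Σ1 = 5.
Moment sums: Σs^2·g = 15256, Σs·g = 2114, Σg = 329.
Inverting the 3×3 Gram matrix, [a, b, c]ᵀ = [33525/11659, 45841/11659, 17021/11659]ᵀ.

a = 2.88, b = 3.93, c = 1.46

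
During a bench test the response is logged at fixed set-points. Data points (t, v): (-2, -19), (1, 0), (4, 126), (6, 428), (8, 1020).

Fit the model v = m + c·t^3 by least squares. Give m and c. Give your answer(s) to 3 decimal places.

Forming AᵀA = [[5, 785]; [785, 312961]] and Aᵀv = [1555, 622904]ᵀ gives AᵀA·[m, c]ᵀ = Aᵀv.
det = 5·312961 − 785² = 948580.
m = (1555·312961 − 785·622904)/948580 = -465057/189716; c = (5·622904 − 785·1555)/948580 = 378769/189716.

m = -2.451, c = 1.997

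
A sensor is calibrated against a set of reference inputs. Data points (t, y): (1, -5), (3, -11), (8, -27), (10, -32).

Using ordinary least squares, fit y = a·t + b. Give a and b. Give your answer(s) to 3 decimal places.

a = -3.047, b = -1.991

Sums needed: Σt·t = 174, Σt = 22, Σ1 = 4.
Moment sums: Σt·y = -574, Σy = -75.
MᵀM·[a, b]ᵀ = Mᵀy becomes [[174, 22]; [22, 4]]·[a, b]ᵀ = [-574, -75]ᵀ.
Determinant 174·4 − 22² = 212.
a = ((-574)·4 − 22·(-75))/212 = -323/106; b = (174·(-75) − 22·(-574))/212 = -211/106.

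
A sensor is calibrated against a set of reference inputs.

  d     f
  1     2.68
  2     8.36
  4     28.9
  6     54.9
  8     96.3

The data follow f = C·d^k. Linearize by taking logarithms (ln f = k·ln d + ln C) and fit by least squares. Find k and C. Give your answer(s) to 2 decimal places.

k = 1.72, C = 2.63

Let Y = ln f. Fitting Y = k·ln d + ln C by least squares:
Over the data: Σln d = 5.9506, Σ(ln d)² = 9.9367, Σln f = 15.0461, Σln d·ln f = 22.8098.
Normal system: [[9.9367, 5.9506]; [5.9506, 5]]·[k, ln C]ᵀ = [22.8098, 15.0461]ᵀ.
Δ = 9.9367·5 − (5.9506)² = 14.2736; k = (22.8098·5 − 5.9506·15.0461)/14.2736 = 1.71753, ln C = (9.9367·15.0461 − 5.9506·22.8098)/14.2736 = 0.96514, so C = exp(0.96514) = 2.62516.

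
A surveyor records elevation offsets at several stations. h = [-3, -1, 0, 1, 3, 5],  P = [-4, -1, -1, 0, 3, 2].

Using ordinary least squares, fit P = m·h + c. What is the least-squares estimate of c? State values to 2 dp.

Normal-equation sums: Σh·h = 45, Σh = 5, Σ1 = 6.
And Σh·P = 32, ΣP = -1.
Normal equations: [[45, 5]; [5, 6]]·[m, c]ᵀ = [32, -1]ᵀ.
Determinant 45·6 − 5² = 245.
m = (32·6 − 5·(-1))/245 = 197/245; c = (45·(-1) − 5·32)/245 = -41/49.

c = -0.84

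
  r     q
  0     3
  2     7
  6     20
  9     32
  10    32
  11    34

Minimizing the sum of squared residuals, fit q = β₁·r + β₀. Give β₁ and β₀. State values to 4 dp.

β₁ = 3.0132, β₀ = 2.2500

Normal-equation sums: Σr·r = 342, Σr = 38, Σ1 = 6.
And Σr·q = 1116, Σq = 128.
So AᵀA·[β₁, β₀]ᵀ = Aᵀq: [[342, 38]; [38, 6]]·[β₁, β₀]ᵀ = [1116, 128]ᵀ.
Determinant 342·6 − 38² = 608.
β₁ = (1116·6 − 38·128)/608 = 229/76; β₀ = (342·128 − 38·1116)/608 = 9/4.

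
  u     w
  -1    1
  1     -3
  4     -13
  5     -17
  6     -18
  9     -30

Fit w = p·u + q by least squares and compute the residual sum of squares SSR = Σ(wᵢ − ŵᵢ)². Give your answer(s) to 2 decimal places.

The normal equations are: 160·p + 24·q = -519;  24·p + 6·q = -80.
Eliminating q: 6·(row 1) − 24·(row 2) gives 384·p = 6·(-519) − 24·(-80) = -1194, so p = -199/64.
Then q = ((-80) − 24·(-199/64))/6 = -43/48.
Residuals: -233/192, 193/192, 1/3, -107/192, 149/96, -215/192; SSR = 1261/192.

SSR = 6.57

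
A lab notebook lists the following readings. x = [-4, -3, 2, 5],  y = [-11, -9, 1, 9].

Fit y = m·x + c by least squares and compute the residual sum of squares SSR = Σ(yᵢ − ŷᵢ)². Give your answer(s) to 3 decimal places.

SSR = 1.148

Compute the Gram sums: Σx·x = 54, Σx = 0, Σ1 = 4.
And Σx·y = 118, Σy = -10.
det = 54·4 − 0² = 216.
m = (118·4 − 0·(-10))/216 = 59/27; c = (54·(-10) − 0·118)/216 = -5/2.
Residuals: 13/54, 1/18, -47/54, 31/54; SSR = 31/27.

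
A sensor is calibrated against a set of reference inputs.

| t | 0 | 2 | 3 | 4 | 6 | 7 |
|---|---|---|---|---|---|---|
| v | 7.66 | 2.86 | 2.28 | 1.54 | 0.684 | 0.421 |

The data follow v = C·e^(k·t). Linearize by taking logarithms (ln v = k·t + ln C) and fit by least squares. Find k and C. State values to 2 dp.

k = -0.40, C = 7.31

Linearized form: ln v = k·t + ln C. From the 6 transformed points,
Σt = 22.0000, Σ(t)² = 114.0000, Σln v = 3.0979, Σt·ln v = -2.0333.
Equations: 114.0000·k + 22.0000·ln C = -2.0333;  22.0000·k + 6·ln C = 3.0979.
Slope k = (n·Σt·ln v − Σt·Σln v)/(n·Σ(t)² − (Σt)²) = (6·-2.0333 − 22.0000·3.0979)/200.0000 = -0.40177; ln C = (Σln v − k·Σt)/n = 1.98945, so C = exp(1.98945) = 7.31154.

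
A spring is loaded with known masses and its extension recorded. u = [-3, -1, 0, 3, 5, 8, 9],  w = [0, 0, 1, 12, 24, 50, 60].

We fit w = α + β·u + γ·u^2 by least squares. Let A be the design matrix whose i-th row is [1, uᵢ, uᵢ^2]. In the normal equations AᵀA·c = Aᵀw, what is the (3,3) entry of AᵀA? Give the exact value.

Row 3 ↔ basis u^2, column 3 ↔ basis u^2, so (AᵀA)_{3,3} = Σᵢ (u^2)·(u^2) = (9)·(9) + (1)·(1) + (0)·(0) + (9)·(9) + (25)·(25) + (64)·(64) + (81)·(81) = 11445.

11445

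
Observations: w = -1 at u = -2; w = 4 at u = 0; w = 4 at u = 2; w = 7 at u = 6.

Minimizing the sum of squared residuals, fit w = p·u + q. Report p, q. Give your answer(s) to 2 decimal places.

p = 0.89, q = 2.17

Compute the Gram sums: Σu·u = 44, Σu = 6, Σ1 = 4.
And Σu·w = 52, Σw = 14.
MᵀM·[p, q]ᵀ = Mᵀw becomes [[44, 6]; [6, 4]]·[p, q]ᵀ = [52, 14]ᵀ.
Eliminating q: 4·(row 1) − 6·(row 2) gives 140·p = 4·52 − 6·14 = 124, so p = 31/35.
Then q = (14 − 6·(31/35))/4 = 76/35.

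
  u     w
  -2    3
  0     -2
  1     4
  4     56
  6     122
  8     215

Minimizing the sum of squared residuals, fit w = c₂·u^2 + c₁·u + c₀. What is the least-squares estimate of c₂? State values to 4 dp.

c₂ = 3.0529

Normal-equation sums: Σu^2·u^2 = 5665, Σu^2·u = 785, Σu^2 = 121, Σu·u = 121, Σu = 17, Σ1 = 6.
For Mᵀw: Σu^2·w = 19064, Σu·w = 2674, Σw = 398.
Normal equations: [[5665, 785, 121]; [785, 121, 17]; [121, 17, 6]]·[c₂, c₁, c₀]ᵀ = [19064, 2674, 398]ᵀ.
Row-reducing yields c₂ = 120173/39364, c₁ = 106179/39364, c₀ = -28296/9841.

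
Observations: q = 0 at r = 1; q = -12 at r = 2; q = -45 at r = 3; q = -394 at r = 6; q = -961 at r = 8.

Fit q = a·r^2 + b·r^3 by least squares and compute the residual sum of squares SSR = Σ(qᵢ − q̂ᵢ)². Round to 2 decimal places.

SSR = 2.49

Normal-equation sums: Σr^2·r^2 = 5490, Σr^2·r^3 = 40820, Σr^3·r^3 = 309594.
Right-hand side: Σr^2·q = -76141, Σr^3·q = -578447.
Normal equations: [[5490, 40820]; [40820, 309594]]·[a, b]ᵀ = [-76141, -578447]ᵀ.
det = 5490·309594 − 40820² = 33398660.
a = ((-76141)·309594 − 40820·(-578447))/33398660 = 19704893/16699330; b = (5490·(-578447) − 40820·(-76141))/33398660 = -6759841/3339866.
Residuals: 7047156/8349665, -4408946/8349665, -8117676/8349665, 5858056/8349665, -1988161/8349665; SSR = 20751429/8349665.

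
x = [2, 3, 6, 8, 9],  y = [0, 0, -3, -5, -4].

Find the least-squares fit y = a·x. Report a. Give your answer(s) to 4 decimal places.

a = -0.4845

Sums needed: Σx·x = 194.
And Σx·y = -94.
So MᵀM·[a]ᵀ = Mᵀy: [[194]]·[a]ᵀ = [-94]ᵀ.
Hence a = -94 / 194 ≈ -0.484536.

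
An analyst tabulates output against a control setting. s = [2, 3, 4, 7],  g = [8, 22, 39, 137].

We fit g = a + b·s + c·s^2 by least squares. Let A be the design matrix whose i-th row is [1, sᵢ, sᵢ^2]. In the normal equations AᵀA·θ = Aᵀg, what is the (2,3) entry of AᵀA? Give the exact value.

442

Row 2 ↔ basis s, column 3 ↔ basis s^2, so (AᵀA)_{2,3} = Σᵢ (s)·(s^2) = (2)·(4) + (3)·(9) + (4)·(16) + (7)·(49) = 442.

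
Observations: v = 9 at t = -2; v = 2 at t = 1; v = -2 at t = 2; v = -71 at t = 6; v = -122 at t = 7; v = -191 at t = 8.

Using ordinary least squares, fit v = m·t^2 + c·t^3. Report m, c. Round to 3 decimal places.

From the data, Σt^2·t^2 = 7826, Σt^2·t^3 = 57352, Σt^3·t^3 = 426578.
And Σt^2·v = -20728, Σt^3·v = -155060.
Normal equations: [[7826, 57352]; [57352, 426578]]·[m, c]ᵀ = [-20728, -155060]ᵀ.
Determinant 7826·426578 − 57352² = 49147524.
m = ((-20728)·426578 − 57352·(-155060))/49147524 = 1413676/1365209; c = (7826·(-155060) − 57352·(-20728))/49147524 = -686314/1365209.

m = 1.036, c = -0.503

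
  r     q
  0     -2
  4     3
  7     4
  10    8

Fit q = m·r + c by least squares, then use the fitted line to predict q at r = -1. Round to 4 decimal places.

Compute the Gram sums: Σr·r = 165, Σr = 21, Σ1 = 4.
Moment sums: Σr·q = 120, Σq = 13.
So MᵀM·[m, c]ᵀ = Mᵀq: [[165, 21]; [21, 4]]·[m, c]ᵀ = [120, 13]ᵀ.
Determinant 165·4 − 21² = 219.
m = (120·4 − 21·13)/219 = 69/73; c = (165·13 − 21·120)/219 = -125/73.
At r = -1: q̂ = (69/73)·(-1) + (-125/73)·(1) = -194/73.

q̂ = -2.6575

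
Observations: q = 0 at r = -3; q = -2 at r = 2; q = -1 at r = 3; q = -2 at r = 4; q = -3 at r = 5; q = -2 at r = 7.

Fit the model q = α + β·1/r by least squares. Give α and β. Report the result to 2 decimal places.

α = -1.25, β = -2.27

With design matrix A, AᵀA = [[6, 153/140]; [153/140, 104981/176400]] and Aᵀq = [-10, -571/210]ᵀ.
Eliminating β: (104981/176400)·(row 1) − (153/140)·(row 2) gives (27947/11760)·α = (104981/176400)·(-10) − (153/140)·(-571/210) = -32852/11025, so α = -525632/419205.
Then β = ((-571/210) − (153/140)·(-525632/419205))/(104981/176400) = -63336/27947.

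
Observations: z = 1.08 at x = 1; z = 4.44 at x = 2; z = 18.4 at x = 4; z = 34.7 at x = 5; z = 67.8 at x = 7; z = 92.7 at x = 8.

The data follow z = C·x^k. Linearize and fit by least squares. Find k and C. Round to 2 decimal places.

Taking logs, ln z = k·ln x + ln C, so regress ln z on ln x.
Σln x = 7.7142, Σ(ln x)² = 13.1032, Σln z = 16.7726, Σln x·ln z = 28.4025.
Normal system: [[13.1032, 7.7142]; [7.7142, 6]]·[k, ln C]ᵀ = [28.4025, 16.7726]ᵀ.
Δ = 13.1032·6 − (7.7142)² = 19.1098; k = (28.4025·6 − 7.7142·16.7726)/19.1098 = 2.14690, ln C = (13.1032·16.7726 − 7.7142·28.4025)/19.1098 = 0.03516, so C = exp(0.03516) = 1.03578.

k = 2.15, C = 1.04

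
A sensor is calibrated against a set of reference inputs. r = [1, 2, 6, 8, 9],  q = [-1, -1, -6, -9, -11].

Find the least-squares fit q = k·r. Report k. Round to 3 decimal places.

The normal system MᵀM·[k]ᵀ = Mᵀq is [[186]]·[k]ᵀ = [-210]ᵀ.
k = (-210)/186 = -1.12903.

k = -1.129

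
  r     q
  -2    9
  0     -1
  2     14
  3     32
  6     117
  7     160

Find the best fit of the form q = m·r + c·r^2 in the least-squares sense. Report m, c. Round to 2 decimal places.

m = 1.34, c = 3.06

From the data, Σr·r = 102, Σr·r^2 = 586, Σr^2·r^2 = 3810.
And Σr·q = 1928, Σr^2·q = 12432.
Eliminating c: 3810·(row 1) − 586·(row 2) gives 45224·m = 3810·1928 − 586·12432 = 60528, so m = 7566/5653.
Then c = (12432 − 586·(7566/5653))/3810 = 17282/5653.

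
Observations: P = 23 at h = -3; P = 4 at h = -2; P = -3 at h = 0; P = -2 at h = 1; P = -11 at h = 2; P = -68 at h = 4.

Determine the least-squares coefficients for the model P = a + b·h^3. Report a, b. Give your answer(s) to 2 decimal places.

The normal system XᵀX·[a, b]ᵀ = XᵀP is [[6, 38]; [38, 4954]]·[a, b]ᵀ = [-57, -5095]ᵀ.
Determinant 6·4954 − 38² = 28280.
a = ((-57)·4954 − 38·(-5095))/28280 = -11096/3535; b = (6·(-5095) − 38·(-57))/28280 = -7101/7070.

a = -3.14, b = -1.00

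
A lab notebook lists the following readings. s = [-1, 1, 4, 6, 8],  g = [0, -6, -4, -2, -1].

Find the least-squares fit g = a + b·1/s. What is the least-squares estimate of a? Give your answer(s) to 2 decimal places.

Normal-equation sums: Σ1 = 5, Σ1/s = 13/24, Σ1/s·1/s = 1213/576.
And Σg = -13, Σ1/s·g = -179/24.
Normal equations: [[5, 13/24]; [13/24, 1213/576]]·[a, b]ᵀ = [-13, -179/24]ᵀ.
Eliminating b: (1213/576)·(row 1) − (13/24)·(row 2) gives (737/72)·a = (1213/576)·(-13) − (13/24)·(-179/24) = -6721/288, so a = -611/268.
Then b = ((-179/24) − (13/24)·(-611/268))/(1213/576) = -198/67.

a = -2.28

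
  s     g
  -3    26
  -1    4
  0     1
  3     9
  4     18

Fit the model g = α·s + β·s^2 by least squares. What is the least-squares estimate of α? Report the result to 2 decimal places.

α = -2.91

Setting ∂/∂α … = 0 gives: 35·α + 63·β = 17;  63·α + 419·β = 607.
(Σs·s = 35, Σs·s^2 = 63, Σs^2·s^2 = 419, Σs·g = 17, Σs^2·g = 607.)
det = 35·419 − 63² = 10696.
α = (17·419 − 63·607)/10696 = -15559/5348; β = (35·607 − 63·17)/10696 = 1441/764.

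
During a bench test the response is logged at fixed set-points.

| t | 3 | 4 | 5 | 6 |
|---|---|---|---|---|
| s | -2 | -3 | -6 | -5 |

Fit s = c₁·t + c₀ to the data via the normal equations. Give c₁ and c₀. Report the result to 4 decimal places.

The normal system XᵀX·[c₁, c₀]ᵀ = Xᵀs is [[86, 18]; [18, 4]]·[c₁, c₀]ᵀ = [-78, -16]ᵀ.
det = 86·4 − 18² = 20.
c₁ = ((-78)·4 − 18·(-16))/20 = -6/5; c₀ = (86·(-16) − 18·(-78))/20 = 7/5.

c₁ = -1.2000, c₀ = 1.4000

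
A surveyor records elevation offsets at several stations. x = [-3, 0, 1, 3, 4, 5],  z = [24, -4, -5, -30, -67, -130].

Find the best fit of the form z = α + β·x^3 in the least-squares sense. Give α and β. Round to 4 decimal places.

Normal-equation sums: Σ1 = 6, Σx^3 = 190, Σx^3·x^3 = 21180.
For Aᵀz: Σz = -212, Σx^3·z = -22001.
AᵀA·[α, β]ᵀ = Aᵀz becomes [[6, 190]; [190, 21180]]·[α, β]ᵀ = [-212, -22001]ᵀ.
Δ = 6·21180 − 190² = 90980.
α = ((-212)·21180 − 190·(-22001))/90980 = -30997/9098; β = (6·(-22001) − 190·(-212))/90980 = -45863/45490.

α = -3.4070, β = -1.0082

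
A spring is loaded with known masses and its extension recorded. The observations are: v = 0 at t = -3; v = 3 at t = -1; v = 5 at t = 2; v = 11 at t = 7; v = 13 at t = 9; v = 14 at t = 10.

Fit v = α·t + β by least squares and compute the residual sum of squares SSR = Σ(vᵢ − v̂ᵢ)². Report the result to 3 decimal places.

SSR = 0.786

With design matrix M, MᵀM = [[244, 24]; [24, 6]] and Mᵀv = [341, 46]ᵀ.
Eliminating β: 6·(row 1) − 24·(row 2) gives 888·α = 6·341 − 24·46 = 942, so α = 157/148.
Then β = (46 − 24·(157/148))/6 = 380/111.
Residuals: -107/444, 283/444, -121/222, 67/444, 13/444, -7/222; SSR = 349/444.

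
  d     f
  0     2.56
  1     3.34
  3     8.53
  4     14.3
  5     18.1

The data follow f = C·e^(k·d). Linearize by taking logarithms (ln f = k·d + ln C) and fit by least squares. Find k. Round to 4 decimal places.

k = 0.4162

Taking logs, ln f = k·d + ln C, so regress ln f on d.
AᵀA = [[51.0000, 13.0000]; [13.0000, 5]], rhs = [32.7573, 9.8457]ᵀ  (here Σd = 13.0000, Σ(d)² = 51.0000, Σln f = 9.8457, Σd·ln f = 32.7573).
Δ = 51.0000·5 − (13.0000)² = 86.0000; k = (32.7573·5 − 13.0000·9.8457)/86.0000 = 0.41619, ln C = (51.0000·9.8457 − 13.0000·32.7573)/86.0000 = 0.88706.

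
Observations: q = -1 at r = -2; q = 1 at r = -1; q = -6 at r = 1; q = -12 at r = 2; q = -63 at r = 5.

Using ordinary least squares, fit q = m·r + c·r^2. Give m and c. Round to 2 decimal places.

m = -3.05, c = -1.90

From the data, Σr·r = 35, Σr·r^2 = 125, Σr^2·r^2 = 659.
And Σr·q = -344, Σr^2·q = -1632.
Δ = 35·659 − 125² = 7440.
m = ((-344)·659 − 125·(-1632))/7440 = -2837/930; c = (35·(-1632) − 125·(-344))/7440 = -353/186.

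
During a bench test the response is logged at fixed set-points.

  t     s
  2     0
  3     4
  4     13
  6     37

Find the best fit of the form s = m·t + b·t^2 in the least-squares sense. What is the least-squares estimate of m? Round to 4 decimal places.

m = -3.1188

Normal-equation sums: Σt·t = 65, Σt·t^2 = 315, Σt^2·t^2 = 1649.
Right-hand side: Σt·s = 286, Σt^2·s = 1576.
MᵀM·[m, b]ᵀ = Mᵀs becomes [[65, 315]; [315, 1649]]·[m, b]ᵀ = [286, 1576]ᵀ.
Determinant 65·1649 − 315² = 7960.
m = (286·1649 − 315·1576)/7960 = -12413/3980; b = (65·1576 − 315·286)/7960 = 1235/796.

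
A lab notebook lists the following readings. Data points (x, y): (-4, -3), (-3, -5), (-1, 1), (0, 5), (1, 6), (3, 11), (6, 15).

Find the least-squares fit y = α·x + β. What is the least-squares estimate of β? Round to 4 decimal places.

Sums needed: Σx·x = 72, Σx = 2, Σ1 = 7.
Moment sums: Σx·y = 155, Σy = 30.
AᵀA·[α, β]ᵀ = Aᵀy becomes [[72, 2]; [2, 7]]·[α, β]ᵀ = [155, 30]ᵀ.
det = 72·7 − 2² = 500.
α = (155·7 − 2·30)/500 = 41/20; β = (72·30 − 2·155)/500 = 37/10.

β = 3.7000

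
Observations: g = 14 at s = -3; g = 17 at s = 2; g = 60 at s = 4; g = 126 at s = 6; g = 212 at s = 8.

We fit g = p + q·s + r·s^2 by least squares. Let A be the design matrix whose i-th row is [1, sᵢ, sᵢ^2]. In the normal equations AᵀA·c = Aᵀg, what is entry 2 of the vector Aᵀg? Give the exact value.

2684

Entry 2 ↔ basis s, so (Aᵀg)_{2} = Σᵢ (s)·gᵢ = (-3)·(14) + (2)·(17) + (4)·(60) + (6)·(126) + (8)·(212) = 2684.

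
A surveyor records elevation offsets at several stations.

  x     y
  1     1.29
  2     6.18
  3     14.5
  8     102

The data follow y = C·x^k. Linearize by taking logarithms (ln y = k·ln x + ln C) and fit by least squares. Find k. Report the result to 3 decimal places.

k = 2.095

Taking logs, ln y = k·ln x + ln C, so regress ln y on ln x.
Σln x = 3.8712, Σ(ln x)² = 6.0115, Σln y = 9.3751, Σln x·ln y = 13.8177.
Equations: 6.0115·k + 3.8712·ln C = 13.8177;  3.8712·k + 4·ln C = 9.3751.
Solving (det = 9.0597): k = 2.09474, ln C = 0.31648.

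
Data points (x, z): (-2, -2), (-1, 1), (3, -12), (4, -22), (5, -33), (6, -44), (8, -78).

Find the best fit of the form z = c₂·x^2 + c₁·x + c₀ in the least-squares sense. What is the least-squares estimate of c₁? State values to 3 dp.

The normal system MᵀM·[c₂, c₁, c₀]ᵀ = Mᵀz is [[6371, 935, 155]; [935, 155, 23]; [155, 23, 7]]·[c₂, c₁, c₀]ᵀ = [-7868, -1174, -190]ᵀ.
Row-reducing yields c₂ = -49661/45672, c₁ = -49921/45672, c₀ = 3999/7612.

c₁ = -1.093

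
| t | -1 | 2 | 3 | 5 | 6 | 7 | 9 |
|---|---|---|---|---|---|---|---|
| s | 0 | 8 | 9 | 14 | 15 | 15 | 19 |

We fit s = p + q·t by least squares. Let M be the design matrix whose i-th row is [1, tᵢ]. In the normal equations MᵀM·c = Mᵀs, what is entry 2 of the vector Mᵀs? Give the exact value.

Entry 2 ↔ basis t, so (Mᵀs)_{2} = Σᵢ (t)·sᵢ = (-1)·(0) + (2)·(8) + (3)·(9) + (5)·(14) + (6)·(15) + (7)·(15) + (9)·(19) = 479.

479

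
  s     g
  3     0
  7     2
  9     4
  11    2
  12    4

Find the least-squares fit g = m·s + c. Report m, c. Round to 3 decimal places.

From the data, Σs·s = 404, Σs = 42, Σ1 = 5.
For Xᵀg: Σs·g = 120, Σg = 12.
XᵀX·[m, c]ᵀ = Xᵀg becomes [[404, 42]; [42, 5]]·[m, c]ᵀ = [120, 12]ᵀ.
Δ = 404·5 − 42² = 256.
m = (120·5 − 42·12)/256 = 3/8; c = (404·12 − 42·120)/256 = -3/4.

m = 0.375, c = -0.750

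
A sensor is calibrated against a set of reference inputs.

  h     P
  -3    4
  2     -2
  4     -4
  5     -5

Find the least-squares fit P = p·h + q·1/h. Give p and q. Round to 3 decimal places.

The normal system MᵀM·[p, q]ᵀ = MᵀP is [[54, 4]; [4, 1669/3600]]·[p, q]ᵀ = [-57, -13/3]ᵀ.
Δ = 54·(1669/3600) − 4² = 1807/200.
p = ((-57)·(1669/3600) − 4·(-13/3))/(1807/200) = -3637/3614; q = (54·(-13/3) − 4·(-57))/(1807/200) = -1200/1807.

p = -1.006, q = -0.664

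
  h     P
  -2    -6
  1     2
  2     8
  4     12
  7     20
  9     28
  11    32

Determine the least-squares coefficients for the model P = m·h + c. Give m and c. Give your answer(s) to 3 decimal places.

m = 2.954, c = 0.211

Compute the Gram sums: Σh·h = 276, Σh = 32, Σ1 = 7.
And Σh·P = 822, ΣP = 96.
Normal equations: [[276, 32]; [32, 7]]·[m, c]ᵀ = [822, 96]ᵀ.
Eliminating c: 7·(row 1) − 32·(row 2) gives 908·m = 7·822 − 32·96 = 2682, so m = 1341/454.
Then c = (96 − 32·(1341/454))/7 = 48/227.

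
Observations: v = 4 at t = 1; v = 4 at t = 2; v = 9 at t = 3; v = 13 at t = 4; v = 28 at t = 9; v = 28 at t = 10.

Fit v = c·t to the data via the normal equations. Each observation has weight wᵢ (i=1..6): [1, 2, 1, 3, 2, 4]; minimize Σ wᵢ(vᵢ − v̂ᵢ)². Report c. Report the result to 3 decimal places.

The normal equations are: 628·c = 1827.
(Σwᵢ·t·t = 628, Σwᵢ·t·v = 1827.)
Hence c = 1827 / 628 ≈ 2.90924.

c = 2.909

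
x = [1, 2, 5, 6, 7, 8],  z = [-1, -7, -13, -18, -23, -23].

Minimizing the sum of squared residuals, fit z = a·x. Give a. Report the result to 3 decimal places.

Normal-equation sums: Σx·x = 179.
For Aᵀz: Σx·z = -533.
Normal equations: [[179]]·[a]ᵀ = [-533]ᵀ.
a = (-533)/179 = -2.97765.

a = -2.978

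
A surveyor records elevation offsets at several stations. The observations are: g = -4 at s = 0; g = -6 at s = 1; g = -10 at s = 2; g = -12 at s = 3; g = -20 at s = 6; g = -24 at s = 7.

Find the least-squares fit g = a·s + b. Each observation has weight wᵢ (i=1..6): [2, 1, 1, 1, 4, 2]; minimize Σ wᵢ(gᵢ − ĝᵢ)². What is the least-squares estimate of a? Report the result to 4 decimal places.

Sums needed: Σwᵢ·s·s = 256, Σwᵢ·s = 44, Σwᵢ·1 = 11.
And Σwᵢ·s·g = -878, Σwᵢ·g = -164.
Normal equations: [[256, 44]; [44, 11]]·[a, b]ᵀ = [-878, -164]ᵀ.
Δ = 256·11 − 44² = 880.
a = ((-878)·11 − 44·(-164))/880 = -111/40; b = (256·(-164) − 44·(-878))/880 = -419/110.

a = -2.7750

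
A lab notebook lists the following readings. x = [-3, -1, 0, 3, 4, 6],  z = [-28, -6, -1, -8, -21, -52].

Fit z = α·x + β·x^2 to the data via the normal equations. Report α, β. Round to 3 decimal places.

Entries of MᵀM: Σx·x = 71, Σx·x^2 = 279, Σx^2·x^2 = 1715.
For Mᵀz: Σx·z = -330, Σx^2·z = -2538.
Normal equations: [[71, 279]; [279, 1715]]·[α, β]ᵀ = [-330, -2538]ᵀ.
Eliminating β: 1715·(row 1) − 279·(row 2) gives 43924·α = 1715·(-330) − 279·(-2538) = 142152, so α = 35538/10981.
Then β = ((-2538) − 279·(35538/10981))/1715 = -22032/10981.

α = 3.236, β = -2.006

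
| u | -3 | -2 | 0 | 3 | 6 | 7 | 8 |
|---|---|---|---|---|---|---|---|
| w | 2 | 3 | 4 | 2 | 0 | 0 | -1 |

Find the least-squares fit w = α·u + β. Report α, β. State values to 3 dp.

α = -0.344, β = 2.364

The normal system XᵀX·[α, β]ᵀ = Xᵀw is [[171, 19]; [19, 7]]·[α, β]ᵀ = [-14, 10]ᵀ.
Eliminating β: 7·(row 1) − 19·(row 2) gives 836·α = 7·(-14) − 19·10 = -288, so α = -72/209.
Then β = (10 − 19·(-72/209))/7 = 26/11.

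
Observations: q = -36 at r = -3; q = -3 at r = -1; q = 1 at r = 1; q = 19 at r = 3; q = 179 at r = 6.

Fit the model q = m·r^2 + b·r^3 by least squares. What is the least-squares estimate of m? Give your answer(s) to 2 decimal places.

m = -0.98

Sums needed: Σr^2·r^2 = 1460, Σr^2·r^3 = 7776, Σr^3·r^3 = 48116.
Right-hand side: Σr^2·q = 6289, Σr^3·q = 40153.
So MᵀM·[m, b]ᵀ = Mᵀq: [[1460, 7776]; [7776, 48116]]·[m, b]ᵀ = [6289, 40153]ᵀ.
Eliminating b: 48116·(row 1) − 7776·(row 2) gives 9783184·m = 48116·6289 − 7776·40153 = -9628204, so m = -2407051/2445796.
Then b = (40153 − 7776·(-2407051/2445796))/48116 = 2430029/2445796.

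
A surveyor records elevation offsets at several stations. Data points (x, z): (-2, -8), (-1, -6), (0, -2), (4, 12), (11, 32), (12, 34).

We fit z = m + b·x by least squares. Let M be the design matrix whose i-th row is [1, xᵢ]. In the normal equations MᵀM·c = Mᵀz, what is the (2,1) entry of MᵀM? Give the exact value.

Row 2 ↔ basis x, column 1 ↔ basis 1, so (MᵀM)_{2,1} = Σᵢ x = (-2)·(1) + (-1)·(1) + (0)·(1) + (4)·(1) + (11)·(1) + (12)·(1) = 24.

24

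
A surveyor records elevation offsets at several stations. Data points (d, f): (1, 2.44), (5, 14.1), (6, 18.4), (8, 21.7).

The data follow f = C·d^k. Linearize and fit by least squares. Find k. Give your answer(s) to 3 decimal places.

k = 1.079

Taking logs, ln f = k·ln d + ln C, so regress ln f on ln d.
Σln d = 5.4806, Σ(ln d)² = 10.1248, Σln f = 9.5278, Σln d·ln f = 15.8762.
Equations: 10.1248·k + 5.4806·ln C = 15.8762;  5.4806·k + 4·ln C = 9.5278.
Slope k = (n·Σln d·ln f − Σln d·Σln f)/(n·Σ(ln d)² − (Σln d)²) = (4·15.8762 − 5.4806·9.5278)/10.4617 = 1.07880; ln C = (Σln f − k·Σln d)/n = 0.90383.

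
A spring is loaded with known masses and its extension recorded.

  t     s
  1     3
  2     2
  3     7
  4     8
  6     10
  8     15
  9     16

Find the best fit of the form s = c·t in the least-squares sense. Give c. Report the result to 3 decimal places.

Normal-equation sums: Σt·t = 211.
Moment sums: Σt·s = 384.
XᵀX·[c]ᵀ = Xᵀs becomes [[211]]·[c]ᵀ = [384]ᵀ.
c = 384/211 = 1.81991.

c = 1.820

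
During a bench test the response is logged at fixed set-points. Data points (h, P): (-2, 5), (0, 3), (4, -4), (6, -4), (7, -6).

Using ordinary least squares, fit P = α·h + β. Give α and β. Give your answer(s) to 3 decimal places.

α = -1.233, β = 2.500

The normal equations are: 105·α + 15·β = -92;  15·α + 5·β = -6.
Eliminating β: 5·(row 1) − 15·(row 2) gives 300·α = 5·(-92) − 15·(-6) = -370, so α = -37/30.
Then β = ((-6) − 15·(-37/30))/5 = 5/2.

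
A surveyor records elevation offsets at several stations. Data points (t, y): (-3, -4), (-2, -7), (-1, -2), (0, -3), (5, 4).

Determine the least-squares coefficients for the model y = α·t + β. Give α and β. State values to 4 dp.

Compute the Gram sums: Σt·t = 39, Σt = -1, Σ1 = 5.
Right-hand side: Σt·y = 48, Σy = -12.
So AᵀA·[α, β]ᵀ = Aᵀy: [[39, -1]; [-1, 5]]·[α, β]ᵀ = [48, -12]ᵀ.
Eliminating β: 5·(row 1) − (-1)·(row 2) gives 194·α = 5·48 − (-1)·(-12) = 228, so α = 114/97.
Then β = ((-12) − (-1)·(114/97))/5 = -210/97.

α = 1.1753, β = -2.1649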